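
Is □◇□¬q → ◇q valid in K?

Not valid

Tableau for the negation ¬(□◇□¬q → ◇q):
1. ¬(□◇□¬q → ◇q), u
2. □◇□¬q, u   [¬→-rule on 1]
3. ¬◇q, u   [¬→-rule on 1]
The negation has an open branch (countermodel exists).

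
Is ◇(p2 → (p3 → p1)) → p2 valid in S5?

Tableau for the negation ¬(◇(p2 → (p3 → p1)) → p2):
1. ¬(◇(p2 → (p3 → p1)) → p2), 0
2. ◇(p2 → (p3 → p1)), 0
3. ¬p2, 0
4. p2 → (p3 → p1), 1
5. p3 → p1, 1
6. p1, 1
Accessibility: 0R0, 0R1, 1R0, 1R1
The negation has an open branch (countermodel exists).

Not valid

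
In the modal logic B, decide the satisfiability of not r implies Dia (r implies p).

1. not r implies Dia (r implies p), u
2. Dia (r implies p), u
3. r implies p, v
4. p, v
Accessibility: uRu, uRv, vRu, vRv

Yes, satisfiable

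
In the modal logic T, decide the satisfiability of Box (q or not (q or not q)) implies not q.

Yes, satisfiable

1. Box (q or not (q or not q)) implies not q, u
2. not q, u
Accessibility: uRu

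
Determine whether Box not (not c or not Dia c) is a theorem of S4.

Tableau for the negation not Box not (not c or not Dia c):
1. not Box not (not c or not Dia c), w0
2. not c or not Dia c, w1
3. not Dia c, w1
4. not c, w1
Accessibility: w0Rw0, w0Rw1, w1Rw1
The negation has an open branch (countermodel exists).

Not valid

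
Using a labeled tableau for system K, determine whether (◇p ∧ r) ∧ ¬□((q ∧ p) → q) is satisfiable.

1. (◇p ∧ r) ∧ ¬□((q ∧ p) → q), w0
2. ◇p ∧ r, w0
3. ¬□((q ∧ p) → q), w0
4. ◇p, w0
5. r, w0
6. ¬((q ∧ p) → q), w1
7. q ∧ p, w1
8. ¬q, w1
9. q, w1
10. p, w1
Accessibility: w0Rw1
Branch closes: q and ¬q both at w1.
All branches of the tableau close; one closing branch shown above.

Unsatisfiable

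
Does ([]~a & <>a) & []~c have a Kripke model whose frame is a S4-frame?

No, unsatisfiable

1. ([]~a & <>a) & []~c, w0
2. []~a & <>a, w0
3. []~c, w0
4. []~a, w0
5. <>a, w0
6. ~c, w0
7. ~a, w0
8. a, w1
9. ~c, w1
10. ~a, w1
Accessibility: w0Rw0, w0Rw1, w1Rw1
Branch closes: a and ~a both at w1.
All branches of the tableau close; one closing branch shown above.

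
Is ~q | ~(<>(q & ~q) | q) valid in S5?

Tableau for the negation ~(~q | ~(<>(q & ~q) | q)):
1. ~(~q | ~(<>(q & ~q) | q)), 0
2. q, 0   [~|-rule on 1]
3. <>(q & ~q) | q, 0   [~|-rule on 1]
Accessibility: 0R0
The negation has an open branch (countermodel exists).

Not valid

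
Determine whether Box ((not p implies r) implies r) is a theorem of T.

Tableau for the negation not Box ((not p implies r) implies r):
1. not Box ((not p implies r) implies r), u
2. not ((not p implies r) implies r), v
3. not p implies r, v
4. not r, v
5. p, v
Accessibility: uRu, uRv, vRv
The negation has an open branch (countermodel exists).

No, not valid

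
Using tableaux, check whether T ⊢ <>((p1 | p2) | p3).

Not valid

Tableau for the negation ~<>((p1 | p2) | p3):
1. ~<>((p1 | p2) | p3), 0
2. ~((p1 | p2) | p3), 0
3. ~(p1 | p2), 0
4. ~p3, 0
5. ~p1, 0
6. ~p2, 0
Accessibility: 0R0
The negation has an open branch (countermodel exists).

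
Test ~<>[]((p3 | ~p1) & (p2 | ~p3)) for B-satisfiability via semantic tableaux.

1. ~<>[]((p3 | ~p1) & (p2 | ~p3)), w0
2. ~[]((p3 | ~p1) & (p2 | ~p3)), w0
3. ~((p3 | ~p1) & (p2 | ~p3)), w1
4. ~[]((p3 | ~p1) & (p2 | ~p3)), w1
5. ~(p2 | ~p3), w1
6. ~p2, w1
7. p3, w1
8. ~((p3 | ~p1) & (p2 | ~p3)), w2
9. ~(p2 | ~p3), w2
10. ~p2, w2
11. p3, w2
Accessibility: w0Rw0, w0Rw1, w1Rw0, w1Rw1, w1Rw2, w2Rw1, w2Rw2

Satisfiable (open branch found)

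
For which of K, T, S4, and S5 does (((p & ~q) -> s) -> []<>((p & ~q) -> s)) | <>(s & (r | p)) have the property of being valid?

S5-tableau for the negation ~((((p & ~q) -> s) -> []<>((p & ~q) -> s)) | <>(s & (r | p))):
1. ~((((p & ~q) -> s) -> []<>((p & ~q) -> s)) | <>(s & (r | p))), u
2. ~(((p & ~q) -> s) -> []<>((p & ~q) -> s)), u
3. ~<>(s & (r | p)), u
4. (p & ~q) -> s, u
5. ~[]<>((p & ~q) -> s), u
6. ~(s & (r | p)), u
7. ~(p & ~q), u
8. ~(r | p), u
9. ~r, u
10. ~p, u
11. q, u
12. ~<>((p & ~q) -> s), v
13. ~(s & (r | p)), v
14. ~((p & ~q) -> s), u
15. p & ~q, u
16. ~s, u
17. p, u
18. ~q, u
Accessibility: uRu, uRv, vRu, vRv
Branch closes: p and ~p both at u.
Every branch closes (one shown): valid in S5.
S4-tableau for the negation ~((((p & ~q) -> s) -> []<>((p & ~q) -> s)) | <>(s & (r | p))):
1. ~((((p & ~q) -> s) -> []<>((p & ~q) -> s)) | <>(s & (r | p))), u
2. ~(((p & ~q) -> s) -> []<>((p & ~q) -> s)), u
3. ~<>(s & (r | p)), u
4. (p & ~q) -> s, u
5. ~[]<>((p & ~q) -> s), u
6. ~(s & (r | p)), u
7. s, u
8. ~(r | p), u
9. ~r, u
10. ~p, u
11. ~<>((p & ~q) -> s), v
12. ~(s & (r | p)), v
13. ~((p & ~q) -> s), v
14. p & ~q, v
15. ~s, v
16. p, v
17. ~q, v
Accessibility: uRu, uRv, vRv
Complete open branch: countermodel on an S4-frame, so not valid in S4, nor in K, T (the same frame is also a K-frame and a T-frame).

S5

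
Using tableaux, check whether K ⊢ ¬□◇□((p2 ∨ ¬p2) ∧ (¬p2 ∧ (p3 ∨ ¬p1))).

Tableau for the negation □◇□((p2 ∨ ¬p2) ∧ (¬p2 ∧ (p3 ∨ ¬p1))):
1. □◇□((p2 ∨ ¬p2) ∧ (¬p2 ∧ (p3 ∨ ¬p1))), u
The negation has an open branch (countermodel exists).

Invalid (countermodel exists)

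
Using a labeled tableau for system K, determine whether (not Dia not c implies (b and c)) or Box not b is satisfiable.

1. (not Dia not c implies (b and c)) or Box not b, 0
2. Box not b, 0   [or-rule on 1 (branches; this branch)]

Satisfiable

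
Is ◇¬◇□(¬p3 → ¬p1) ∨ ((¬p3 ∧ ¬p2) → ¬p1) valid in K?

Not valid

Tableau for the negation ¬(◇¬◇□(¬p3 → ¬p1) ∨ ((¬p3 ∧ ¬p2) → ¬p1)):
1. ¬(◇¬◇□(¬p3 → ¬p1) ∨ ((¬p3 ∧ ¬p2) → ¬p1)), w0
2. ¬◇¬◇□(¬p3 → ¬p1), w0
3. ¬((¬p3 ∧ ¬p2) → ¬p1), w0
4. ¬p3 ∧ ¬p2, w0
5. p1, w0
6. ¬p3, w0
7. ¬p2, w0
The negation has an open branch (countermodel exists).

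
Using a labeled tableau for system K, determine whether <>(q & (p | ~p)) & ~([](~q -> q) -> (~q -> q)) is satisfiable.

1. <>(q & (p | ~p)) & ~([](~q -> q) -> (~q -> q)), w0
2. <>(q & (p | ~p)), w0   [&-rule on 1]
3. ~([](~q -> q) -> (~q -> q)), w0   [&-rule on 1]
4. [](~q -> q), w0   [~->-rule on 3]
5. ~(~q -> q), w0   [~->-rule on 3]
6. ~q, w0   [~->-rule on 5]
7. q & (p | ~p), w1   [<>-rule on 2: fresh world w1, w0Rw1]
8. q, w1   [&-rule on 7]
9. p | ~p, w1   [&-rule on 7]
10. ~q -> q, w1   [[]-rule on 4 via w0Rw1]
11. ~p, w1   [|-rule on 9 (branches; this branch)]
Accessibility: w0Rw1

Satisfiable (open branch found)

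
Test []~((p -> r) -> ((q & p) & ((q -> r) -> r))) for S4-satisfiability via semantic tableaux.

1. []~((p -> r) -> ((q & p) & ((q -> r) -> r))), 0
2. ~((p -> r) -> ((q & p) & ((q -> r) -> r))), 0   [[]-rule on 1 via 0R0]
3. p -> r, 0   [~->-rule on 2]
4. ~((q & p) & ((q -> r) -> r)), 0   [~->-rule on 2]
5. r, 0   [->-rule on 3 (branches; this branch)]
6. ~(q & p), 0   [~&-rule on 4 (branches; this branch)]
7. ~p, 0   [~&-rule on 6 (branches; this branch)]
Accessibility: 0R0

Yes, satisfiable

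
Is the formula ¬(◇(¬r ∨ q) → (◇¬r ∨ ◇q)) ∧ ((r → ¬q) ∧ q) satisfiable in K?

Unsatisfiable (every branch closes)

1. ¬(◇(¬r ∨ q) → (◇¬r ∨ ◇q)) ∧ ((r → ¬q) ∧ q), 0
2. ¬(◇(¬r ∨ q) → (◇¬r ∨ ◇q)), 0   [∧-rule on 1]
3. (r → ¬q) ∧ q, 0   [∧-rule on 1]
4. ◇(¬r ∨ q), 0   [¬→-rule on 2]
5. ¬(◇¬r ∨ ◇q), 0   [¬→-rule on 2]
6. r → ¬q, 0   [∧-rule on 3]
7. q, 0   [∧-rule on 3]
8. ¬◇¬r, 0   [¬∨-rule on 5]
9. ¬◇q, 0   [¬∨-rule on 5]
10. ¬r, 0   [→-rule on 6 (branches; this branch)]
11. ¬r ∨ q, 1   [◇-rule on 4: fresh world 1, 0R1]
12. r, 1   [¬◇-rule on 8 via 0R1]
13. ¬q, 1   [¬◇-rule on 9 via 0R1]
14. q, 1   [∨-rule on 11 (branches; this branch)]
Accessibility: 0R1
Branch closes: q and ¬q both at 1.
Every branch closes; the branch above is one of them.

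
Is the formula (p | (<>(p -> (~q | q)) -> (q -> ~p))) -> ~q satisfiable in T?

Satisfiable

1. (p | (<>(p -> (~q | q)) -> (q -> ~p))) -> ~q, u
2. ~q, u   [->-rule on 1 (branches; this branch)]
Accessibility: uRu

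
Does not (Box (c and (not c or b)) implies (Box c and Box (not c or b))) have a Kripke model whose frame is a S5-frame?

Unsatisfiable (every branch closes)

1. not (Box (c and (not c or b)) implies (Box c and Box (not c or b))), u
2. Box (c and (not c or b)), u
3. not (Box c and Box (not c or b)), u
4. c and (not c or b), u
5. c, u
6. not c or b, u
7. not Box (not c or b), u
8. b, u
9. not (not c or b), v
10. c, v
11. not b, v
12. c and (not c or b), v
13. not c or b, v
14. b, v
Accessibility: uRu, uRv, vRu, vRv
Branch closes: b and not b both at v.
(One branch shown.) All branches close.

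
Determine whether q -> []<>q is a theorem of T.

Tableau for the negation ~(q -> []<>q):
1. ~(q -> []<>q), w0
2. q, w0
3. ~[]<>q, w0
4. ~<>q, w1
5. ~q, w1
Accessibility: w0Rw0, w0Rw1, w1Rw1
The negation has an open branch (countermodel exists).

Invalid (countermodel exists)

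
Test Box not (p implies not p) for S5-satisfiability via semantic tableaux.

Satisfiable

1. Box not (p implies not p), u
2. not (p implies not p), u   [Box-rule on 1 via uRu]
3. p, u   [neg-implies-rule on 2]
Accessibility: uRu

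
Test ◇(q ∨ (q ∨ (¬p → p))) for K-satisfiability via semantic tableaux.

Satisfiable (open branch found)

1. ◇(q ∨ (q ∨ (¬p → p))), 0
2. q ∨ (q ∨ (¬p → p)), 1   [◇-rule on 1: fresh world 1, 0R1]
3. q ∨ (¬p → p), 1   [∨-rule on 2 (branches; this branch)]
4. ¬p → p, 1   [∨-rule on 3 (branches; this branch)]
5. p, 1   [→-rule on 4 (branches; this branch)]
Accessibility: 0R1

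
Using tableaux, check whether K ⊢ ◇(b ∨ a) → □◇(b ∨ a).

No, not valid

Tableau for the negation ¬(◇(b ∨ a) → □◇(b ∨ a)):
1. ¬(◇(b ∨ a) → □◇(b ∨ a)), w0
2. ◇(b ∨ a), w0   [¬→-rule on 1]
3. ¬□◇(b ∨ a), w0   [¬→-rule on 1]
4. b ∨ a, w1   [◇-rule on 2: fresh world w1, w0Rw1]
5. a, w1   [∨-rule on 4 (branches; this branch)]
6. ¬◇(b ∨ a), w2   [¬□-rule on 3: fresh world w2, w0Rw2]
Accessibility: w0Rw1, w0Rw2
The negation has an open branch (countermodel exists).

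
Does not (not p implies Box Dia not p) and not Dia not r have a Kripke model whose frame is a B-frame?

1. not (not p implies Box Dia not p) and not Dia not r, u
2. not (not p implies Box Dia not p), u
3. not Dia not r, u
4. not p, u
5. not Box Dia not p, u
6. r, u
7. not Dia not p, v
8. r, v
9. p, u
Accessibility: uRu, uRv, vRu, vRv
Branch closes: p and not p both at u.
(One branch shown.) All branches close.

Unsatisfiable (every branch closes)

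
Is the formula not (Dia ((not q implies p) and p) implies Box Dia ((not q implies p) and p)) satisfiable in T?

1. not (Dia ((not q implies p) and p) implies Box Dia ((not q implies p) and p)), 0
2. Dia ((not q implies p) and p), 0   [neg-implies-rule on 1]
3. not Box Dia ((not q implies p) and p), 0   [neg-implies-rule on 1]
4. (not q implies p) and p, 1   [Dia-rule on 2: fresh world 1, 0R1]
5. not q implies p, 1   [and-rule on 4]
6. p, 1   [and-rule on 4]
7. not Dia ((not q implies p) and p), 2   [neg-Box-rule on 3: fresh world 2, 0R2]
8. not ((not q implies p) and p), 2   [neg-Dia-rule on 7 via 2R2]
9. not p, 2   [neg-and-rule on 8 (branches; this branch)]
Accessibility: 0R0, 0R1, 0R2, 1R1, 2R2

Satisfiable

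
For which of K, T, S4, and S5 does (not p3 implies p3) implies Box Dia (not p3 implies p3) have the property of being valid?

S5-tableau for the negation not ((not p3 implies p3) implies Box Dia (not p3 implies p3)):
1. not ((not p3 implies p3) implies Box Dia (not p3 implies p3)), w0
2. not p3 implies p3, w0
3. not Box Dia (not p3 implies p3), w0
4. p3, w0
5. not Dia (not p3 implies p3), w1
6. not (not p3 implies p3), w0
7. not p3, w0
Accessibility: w0Rw0, w0Rw1, w1Rw0, w1Rw1
Branch closes: p3 and not p3 both at w0.
Every branch closes (one shown): valid in S5.
S4-tableau for the negation not ((not p3 implies p3) implies Box Dia (not p3 implies p3)):
1. not ((not p3 implies p3) implies Box Dia (not p3 implies p3)), w0
2. not p3 implies p3, w0
3. not Box Dia (not p3 implies p3), w0
4. p3, w0
5. not Dia (not p3 implies p3), w1
6. not (not p3 implies p3), w1
7. not p3, w1
Accessibility: w0Rw0, w0Rw1, w1Rw1
Complete open branch: countermodel on an S4-frame, so not valid in S4, nor in K, T (the same frame is also a K-frame and a T-frame).

S5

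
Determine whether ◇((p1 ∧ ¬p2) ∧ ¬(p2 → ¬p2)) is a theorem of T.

Not valid

Tableau for the negation ¬◇((p1 ∧ ¬p2) ∧ ¬(p2 → ¬p2)):
1. ¬◇((p1 ∧ ¬p2) ∧ ¬(p2 → ¬p2)), 0
2. ¬((p1 ∧ ¬p2) ∧ ¬(p2 → ¬p2)), 0
3. p2 → ¬p2, 0
4. ¬p2, 0
Accessibility: 0R0
The negation has an open branch (countermodel exists).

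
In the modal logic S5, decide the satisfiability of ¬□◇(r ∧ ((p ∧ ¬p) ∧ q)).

1. ¬□◇(r ∧ ((p ∧ ¬p) ∧ q)), w0
2. ¬◇(r ∧ ((p ∧ ¬p) ∧ q)), w1   [¬□-rule on 1: fresh world w1, w0Rw1]
3. ¬(r ∧ ((p ∧ ¬p) ∧ q)), w0   [¬◇-rule on 2 via w1Rw0]
4. ¬(r ∧ ((p ∧ ¬p) ∧ q)), w1   [¬◇-rule on 2 via w1Rw1]
5. ¬((p ∧ ¬p) ∧ q), w0   [¬∧-rule on 3 (branches; this branch)]
6. ¬((p ∧ ¬p) ∧ q), w1   [¬∧-rule on 4 (branches; this branch)]
7. ¬q, w0   [¬∧-rule on 5 (branches; this branch)]
8. ¬q, w1   [¬∧-rule on 6 (branches; this branch)]
Accessibility: w0Rw0, w0Rw1, w1Rw0, w1Rw1

Yes, satisfiable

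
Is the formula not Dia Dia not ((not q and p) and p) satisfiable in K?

1. not Dia Dia not ((not q and p) and p), 0

Yes, satisfiable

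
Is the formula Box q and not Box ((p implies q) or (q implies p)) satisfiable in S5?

Unsatisfiable (every branch closes)

1. Box q and not Box ((p implies q) or (q implies p)), w0
2. Box q, w0
3. not Box ((p implies q) or (q implies p)), w0
4. q, w0
5. not ((p implies q) or (q implies p)), w1
6. not (p implies q), w1
7. not (q implies p), w1
8. p, w1
9. not q, w1
10. q, w1
11. not p, w1
Accessibility: w0Rw0, w0Rw1, w1Rw0, w1Rw1
Branch closes: q and not q both at w1.
(One branch shown.) All branches close.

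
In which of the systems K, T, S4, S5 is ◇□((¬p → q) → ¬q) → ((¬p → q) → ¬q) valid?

S4-tableau for the negation ¬(◇□((¬p → q) → ¬q) → ((¬p → q) → ¬q)):
1. ¬(◇□((¬p → q) → ¬q) → ((¬p → q) → ¬q)), u
2. ◇□((¬p → q) → ¬q), u
3. ¬((¬p → q) → ¬q), u
4. ¬p → q, u
5. q, u
6. □((¬p → q) → ¬q), v
7. (¬p → q) → ¬q, v
8. ¬q, v
Accessibility: uRu, uRv, vRv
Complete open branch: countermodel on an S4-frame, so not valid in S4, nor in K, T (the same frame is also a K-frame and a T-frame).
S5-tableau for the negation ¬(◇□((¬p → q) → ¬q) → ((¬p → q) → ¬q)):
1. ¬(◇□((¬p → q) → ¬q) → ((¬p → q) → ¬q)), u
2. ◇□((¬p → q) → ¬q), u
3. ¬((¬p → q) → ¬q), u
4. ¬p → q, u
5. q, u
6. □((¬p → q) → ¬q), v
7. (¬p → q) → ¬q, u
8. (¬p → q) → ¬q, v
9. ¬(¬p → q), u
10. ¬p, u
11. ¬q, u
Accessibility: uRu, uRv, vRu, vRv
Branch closes: q and ¬q both at u.
Every branch closes (one shown): valid in S5.

S5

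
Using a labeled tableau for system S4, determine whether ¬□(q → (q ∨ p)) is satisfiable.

1. ¬□(q → (q ∨ p)), w0
2. ¬(q → (q ∨ p)), w1
3. q, w1
4. ¬(q ∨ p), w1
5. ¬q, w1
6. ¬p, w1
Accessibility: w0Rw0, w0Rw1, w1Rw1
Branch closes: q and ¬q both at w1.
(One branch shown.) All branches close.

Unsatisfiable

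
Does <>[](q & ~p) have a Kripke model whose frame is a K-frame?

Satisfiable (open branch found)

1. <>[](q & ~p), u
2. [](q & ~p), v
Accessibility: uRv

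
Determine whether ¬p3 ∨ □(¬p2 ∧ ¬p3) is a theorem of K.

Tableau for the negation ¬(¬p3 ∨ □(¬p2 ∧ ¬p3)):
1. ¬(¬p3 ∨ □(¬p2 ∧ ¬p3)), 0
2. p3, 0
3. ¬□(¬p2 ∧ ¬p3), 0
4. ¬(¬p2 ∧ ¬p3), 1
5. p3, 1
Accessibility: 0R1
The negation has an open branch (countermodel exists).

Not valid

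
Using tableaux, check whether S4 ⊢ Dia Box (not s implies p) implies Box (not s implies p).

Tableau for the negation not (Dia Box (not s implies p) implies Box (not s implies p)):
1. not (Dia Box (not s implies p) implies Box (not s implies p)), u
2. Dia Box (not s implies p), u
3. not Box (not s implies p), u
4. Box (not s implies p), v
5. not s implies p, v
6. p, v
7. not (not s implies p), w
8. not s, w
9. not p, w
Accessibility: uRu, uRv, uRw, vRv, wRw
The negation has an open branch (countermodel exists).

Not valid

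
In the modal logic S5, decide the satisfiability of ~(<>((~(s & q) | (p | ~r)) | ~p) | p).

1. ~(<>((~(s & q) | (p | ~r)) | ~p) | p), u
2. ~<>((~(s & q) | (p | ~r)) | ~p), u
3. ~p, u
4. ~((~(s & q) | (p | ~r)) | ~p), u
5. ~(~(s & q) | (p | ~r)), u
6. p, u
Accessibility: uRu
Branch closes: p and ~p both at u.
Every branch closes; the branch above is one of them.

Unsatisfiable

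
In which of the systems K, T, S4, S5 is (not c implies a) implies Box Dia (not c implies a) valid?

S5

S5-tableau for the negation not ((not c implies a) implies Box Dia (not c implies a)):
1. not ((not c implies a) implies Box Dia (not c implies a)), u
2. not c implies a, u
3. not Box Dia (not c implies a), u
4. a, u
5. not Dia (not c implies a), v
6. not (not c implies a), u
7. not c, u
8. not a, u
Accessibility: uRu, uRv, vRu, vRv
Branch closes: a and not a both at u.
Every branch closes (one shown): valid in S5.
S4-tableau for the negation not ((not c implies a) implies Box Dia (not c implies a)):
1. not ((not c implies a) implies Box Dia (not c implies a)), u
2. not c implies a, u
3. not Box Dia (not c implies a), u
4. a, u
5. not Dia (not c implies a), v
6. not (not c implies a), v
7. not c, v
8. not a, v
Accessibility: uRu, uRv, vRv
Complete open branch: countermodel on an S4-frame, so not valid in S4, nor in K, T (the same frame is also a K-frame and a T-frame).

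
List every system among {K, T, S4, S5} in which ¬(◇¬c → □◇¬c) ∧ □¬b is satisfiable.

K, T, S4

S4-tableau for the formula:
1. ¬(◇¬c → □◇¬c) ∧ □¬b, w0
2. ¬(◇¬c → □◇¬c), w0   [∧-rule on 1]
3. □¬b, w0   [∧-rule on 1]
4. ◇¬c, w0   [¬→-rule on 2]
5. ¬□◇¬c, w0   [¬→-rule on 2]
6. ¬b, w0   [□-rule on 3 via w0Rw0]
7. ¬c, w1   [◇-rule on 4: fresh world w1, w0Rw1]
8. ¬b, w1   [□-rule on 3 via w0Rw1]
9. ¬◇¬c, w2   [¬□-rule on 5: fresh world w2, w0Rw2]
10. ¬b, w2   [□-rule on 3 via w0Rw2]
11. c, w2   [¬◇-rule on 9 via w2Rw2]
Accessibility: w0Rw0, w0Rw1, w0Rw2, w1Rw1, w2Rw2
Complete open branch: satisfiable in S4, hence also in K, T (this S4-model is also a K-model and a T-model).
S5-tableau for the formula:
1. ¬(◇¬c → □◇¬c) ∧ □¬b, w0
2. ¬(◇¬c → □◇¬c), w0   [∧-rule on 1]
3. □¬b, w0   [∧-rule on 1]
4. ◇¬c, w0   [¬→-rule on 2]
5. ¬□◇¬c, w0   [¬→-rule on 2]
6. ¬b, w0   [□-rule on 3 via w0Rw0]
7. ¬c, w1   [◇-rule on 4: fresh world w1, w0Rw1]
8. ¬b, w1   [□-rule on 3 via w0Rw1]
9. ¬◇¬c, w2   [¬□-rule on 5: fresh world w2, w0Rw2]
10. ¬b, w2   [□-rule on 3 via w0Rw2]
11. c, w0   [¬◇-rule on 9 via w2Rw0]
12. c, w1   [¬◇-rule on 9 via w2Rw1]
Accessibility: w0Rw0, w0Rw1, w0Rw2, w1Rw0, w1Rw1, w1Rw2, w2Rw0, w2Rw1, w2Rw2
Branch closes: c and ¬c both at w1.
Every branch closes (one shown): unsatisfiable in S5.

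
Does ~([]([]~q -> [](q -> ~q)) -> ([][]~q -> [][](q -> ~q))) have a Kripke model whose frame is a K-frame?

1. ~([]([]~q -> [](q -> ~q)) -> ([][]~q -> [][](q -> ~q))), 0
2. []([]~q -> [](q -> ~q)), 0
3. ~([][]~q -> [][](q -> ~q)), 0
4. [][]~q, 0
5. ~[][](q -> ~q), 0
6. ~[](q -> ~q), 1
7. []~q -> [](q -> ~q), 1
8. []~q, 1
9. [](q -> ~q), 1
10. ~(q -> ~q), 2
11. q, 2
12. ~q, 2
Accessibility: 0R1, 1R2
Branch closes: q and ~q both at 2.
Every branch closes; the branch above is one of them.

Unsatisfiable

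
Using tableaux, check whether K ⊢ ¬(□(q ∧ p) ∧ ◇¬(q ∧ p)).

Tableau for the negation □(q ∧ p) ∧ ◇¬(q ∧ p):
1. □(q ∧ p) ∧ ◇¬(q ∧ p), w0
2. □(q ∧ p), w0
3. ◇¬(q ∧ p), w0
4. ¬(q ∧ p), w1
5. q ∧ p, w1
6. q, w1
7. p, w1
8. ¬p, w1
Accessibility: w0Rw1
Branch closes: p and ¬p both at w1.
Every branch of the negation's tableau closes; the branch above is one of them.

Valid in K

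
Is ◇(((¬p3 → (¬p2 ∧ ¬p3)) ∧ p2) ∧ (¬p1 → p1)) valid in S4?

Not valid

Tableau for the negation ¬◇(((¬p3 → (¬p2 ∧ ¬p3)) ∧ p2) ∧ (¬p1 → p1)):
1. ¬◇(((¬p3 → (¬p2 ∧ ¬p3)) ∧ p2) ∧ (¬p1 → p1)), u
2. ¬(((¬p3 → (¬p2 ∧ ¬p3)) ∧ p2) ∧ (¬p1 → p1)), u
3. ¬(¬p1 → p1), u
4. ¬p1, u
Accessibility: uRu
The negation has an open branch (countermodel exists).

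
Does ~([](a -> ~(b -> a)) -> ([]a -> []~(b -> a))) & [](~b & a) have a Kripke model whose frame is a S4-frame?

1. ~([](a -> ~(b -> a)) -> ([]a -> []~(b -> a))) & [](~b & a), w0
2. ~([](a -> ~(b -> a)) -> ([]a -> []~(b -> a))), w0   [&-rule on 1]
3. [](~b & a), w0   [&-rule on 1]
4. [](a -> ~(b -> a)), w0   [~->-rule on 2]
5. ~([]a -> []~(b -> a)), w0   [~->-rule on 2]
6. []a, w0   [~->-rule on 5]
7. ~[]~(b -> a), w0   [~->-rule on 5]
8. ~b & a, w0   [[]-rule on 3 via w0Rw0]
9. ~b, w0   [&-rule on 8]
10. a, w0   [&-rule on 8]
11. a -> ~(b -> a), w0   [[]-rule on 4 via w0Rw0]
12. ~(b -> a), w0   [->-rule on 11 (branches; this branch)]
13. b, w0   [~->-rule on 12]
14. ~a, w0   [~->-rule on 12]
Accessibility: w0Rw0
Branch closes: b and ~b both at w0.
(One branch shown.) All branches close.

Unsatisfiable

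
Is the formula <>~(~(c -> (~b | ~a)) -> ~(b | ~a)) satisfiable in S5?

1. <>~(~(c -> (~b | ~a)) -> ~(b | ~a)), 0
2. ~(~(c -> (~b | ~a)) -> ~(b | ~a)), 1
3. ~(c -> (~b | ~a)), 1
4. b | ~a, 1
5. c, 1
6. ~(~b | ~a), 1
7. b, 1
8. a, 1
Accessibility: 0R0, 0R1, 1R0, 1R1

Satisfiable (open branch found)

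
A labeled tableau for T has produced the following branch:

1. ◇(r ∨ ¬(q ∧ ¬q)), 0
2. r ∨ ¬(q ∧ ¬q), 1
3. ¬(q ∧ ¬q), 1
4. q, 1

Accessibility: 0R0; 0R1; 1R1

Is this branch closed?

No world carries both an atom and its negation.

No, open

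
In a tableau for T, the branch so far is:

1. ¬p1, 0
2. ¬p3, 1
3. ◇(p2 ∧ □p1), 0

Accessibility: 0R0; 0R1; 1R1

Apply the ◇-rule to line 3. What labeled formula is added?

a fresh world 2 with 0R2, and p2 ∧ □p1 at 2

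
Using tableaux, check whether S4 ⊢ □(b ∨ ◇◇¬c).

Tableau for the negation ¬□(b ∨ ◇◇¬c):
1. ¬□(b ∨ ◇◇¬c), 0
2. ¬(b ∨ ◇◇¬c), 1
3. ¬b, 1
4. ¬◇◇¬c, 1
5. ¬◇¬c, 1
6. c, 1
Accessibility: 0R0, 0R1, 1R1
The negation has an open branch (countermodel exists).

No, not valid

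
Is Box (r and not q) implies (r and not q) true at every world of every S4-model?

Tableau for the negation not (Box (r and not q) implies (r and not q)):
1. not (Box (r and not q) implies (r and not q)), w0
2. Box (r and not q), w0
3. not (r and not q), w0
4. r and not q, w0
5. r, w0
6. not q, w0
7. q, w0
Accessibility: w0Rw0
Branch closes: q and not q both at w0.
All branches of the negation close; one closing branch shown above.

Valid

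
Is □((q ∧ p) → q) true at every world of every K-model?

Valid

Tableau for the negation ¬□((q ∧ p) → q):
1. ¬□((q ∧ p) → q), u
2. ¬((q ∧ p) → q), v   [¬□-rule on 1: fresh world v, uRv]
3. q ∧ p, v   [¬→-rule on 2]
4. ¬q, v   [¬→-rule on 2]
5. q, v   [∧-rule on 3]
6. p, v   [∧-rule on 3]
Accessibility: uRv
Branch closes: q and ¬q both at v.
All branches of the negation close; one closing branch shown above.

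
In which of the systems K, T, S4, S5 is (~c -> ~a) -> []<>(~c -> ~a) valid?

S5-tableau for the negation ~((~c -> ~a) -> []<>(~c -> ~a)):
1. ~((~c -> ~a) -> []<>(~c -> ~a)), u
2. ~c -> ~a, u   [~->-rule on 1]
3. ~[]<>(~c -> ~a), u   [~->-rule on 1]
4. ~a, u   [->-rule on 2 (branches; this branch)]
5. ~<>(~c -> ~a), v   [~[]-rule on 3: fresh world v, uRv]
6. ~(~c -> ~a), u   [~<>-rule on 5 via vRu]
7. ~c, u   [~->-rule on 6]
8. a, u   [~->-rule on 6]
Accessibility: uRu, uRv, vRu, vRv
Branch closes: a and ~a both at u.
Every branch closes (one shown): valid in S5.
S4-tableau for the negation ~((~c -> ~a) -> []<>(~c -> ~a)):
1. ~((~c -> ~a) -> []<>(~c -> ~a)), u
2. ~c -> ~a, u   [~->-rule on 1]
3. ~[]<>(~c -> ~a), u   [~->-rule on 1]
4. ~a, u   [->-rule on 2 (branches; this branch)]
5. ~<>(~c -> ~a), v   [~[]-rule on 3: fresh world v, uRv]
6. ~(~c -> ~a), v   [~<>-rule on 5 via vRv]
7. ~c, v   [~->-rule on 6]
8. a, v   [~->-rule on 6]
Accessibility: uRu, uRv, vRv
Complete open branch: countermodel on an S4-frame, so not valid in S4, nor in K, T (the same frame is also a K-frame and a T-frame).

S5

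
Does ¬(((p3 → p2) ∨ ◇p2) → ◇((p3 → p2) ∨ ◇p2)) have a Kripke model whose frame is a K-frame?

Yes, satisfiable

1. ¬(((p3 → p2) ∨ ◇p2) → ◇((p3 → p2) ∨ ◇p2)), w0
2. (p3 → p2) ∨ ◇p2, w0   [¬→-rule on 1]
3. ¬◇((p3 → p2) ∨ ◇p2), w0   [¬→-rule on 1]
4. p3 → p2, w0   [∨-rule on 2 (branches; this branch)]
5. p2, w0   [→-rule on 4 (branches; this branch)]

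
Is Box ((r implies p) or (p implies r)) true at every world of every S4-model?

Valid in S4

Tableau for the negation not Box ((r implies p) or (p implies r)):
1. not Box ((r implies p) or (p implies r)), 0
2. not ((r implies p) or (p implies r)), 1
3. not (r implies p), 1
4. not (p implies r), 1
5. r, 1
6. not p, 1
7. p, 1
8. not r, 1
Accessibility: 0R0, 0R1, 1R1
Branch closes: p and not p both at 1.
Every branch of the negation's tableau closes; the branch above is one of them.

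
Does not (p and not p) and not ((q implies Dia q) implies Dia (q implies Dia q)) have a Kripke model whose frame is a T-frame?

1. not (p and not p) and not ((q implies Dia q) implies Dia (q implies Dia q)), 0
2. not (p and not p), 0   [and-rule on 1]
3. not ((q implies Dia q) implies Dia (q implies Dia q)), 0   [and-rule on 1]
4. q implies Dia q, 0   [neg-implies-rule on 3]
5. not Dia (q implies Dia q), 0   [neg-implies-rule on 3]
6. not (q implies Dia q), 0   [neg-Dia-rule on 5 via 0R0]
7. q, 0   [neg-implies-rule on 6]
8. not Dia q, 0   [neg-implies-rule on 6]
9. not q, 0   [neg-Dia-rule on 8 via 0R0]
Accessibility: 0R0
Branch closes: q and not q both at 0.
(One branch shown.) All branches close.

Unsatisfiable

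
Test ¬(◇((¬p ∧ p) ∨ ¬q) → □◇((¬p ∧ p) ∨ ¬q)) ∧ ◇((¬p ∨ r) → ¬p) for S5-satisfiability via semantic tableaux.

1. ¬(◇((¬p ∧ p) ∨ ¬q) → □◇((¬p ∧ p) ∨ ¬q)) ∧ ◇((¬p ∨ r) → ¬p), w0
2. ¬(◇((¬p ∧ p) ∨ ¬q) → □◇((¬p ∧ p) ∨ ¬q)), w0
3. ◇((¬p ∨ r) → ¬p), w0
4. ◇((¬p ∧ p) ∨ ¬q), w0
5. ¬□◇((¬p ∧ p) ∨ ¬q), w0
6. (¬p ∨ r) → ¬p, w1
7. ¬(¬p ∨ r), w1
8. p, w1
9. ¬r, w1
10. (¬p ∧ p) ∨ ¬q, w2
11. ¬q, w2
12. ¬◇((¬p ∧ p) ∨ ¬q), w3
13. ¬((¬p ∧ p) ∨ ¬q), w0
14. ¬(¬p ∧ p), w0
15. q, w0
16. ¬((¬p ∧ p) ∨ ¬q), w1
17. ¬(¬p ∧ p), w1
18. q, w1
19. ¬((¬p ∧ p) ∨ ¬q), w2
20. ¬(¬p ∧ p), w2
21. q, w2
Accessibility: w0Rw0, w0Rw1, w0Rw2, w0Rw3, w1Rw0, w1Rw1, w1Rw2, w1Rw3, w2Rw0, w2Rw1, w2Rw2, w2Rw3, w3Rw0, w3Rw1, w3Rw2, w3Rw3
Branch closes: q and ¬q both at w2.
All branches of the tableau close; one closing branch shown above.

No, unsatisfiable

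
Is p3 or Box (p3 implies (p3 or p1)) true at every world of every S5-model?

Valid in S5

Tableau for the negation not (p3 or Box (p3 implies (p3 or p1))):
1. not (p3 or Box (p3 implies (p3 or p1))), 0
2. not p3, 0   [neg-or-rule on 1]
3. not Box (p3 implies (p3 or p1)), 0   [neg-or-rule on 1]
4. not (p3 implies (p3 or p1)), 1   [neg-Box-rule on 3: fresh world 1, 0R1]
5. p3, 1   [neg-implies-rule on 4]
6. not (p3 or p1), 1   [neg-implies-rule on 4]
7. not p3, 1   [neg-or-rule on 6]
8. not p1, 1   [neg-or-rule on 6]
Accessibility: 0R0, 0R1, 1R0, 1R1
Branch closes: p3 and not p3 both at 1.
Every branch of the negation's tableau closes; the branch above is one of them.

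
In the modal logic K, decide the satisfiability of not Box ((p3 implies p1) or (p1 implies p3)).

1. not Box ((p3 implies p1) or (p1 implies p3)), w0
2. not ((p3 implies p1) or (p1 implies p3)), w1   [neg-Box-rule on 1: fresh world w1, w0Rw1]
3. not (p3 implies p1), w1   [neg-or-rule on 2]
4. not (p1 implies p3), w1   [neg-or-rule on 2]
5. p3, w1   [neg-implies-rule on 3]
6. not p1, w1   [neg-implies-rule on 3]
7. p1, w1   [neg-implies-rule on 4]
8. not p3, w1   [neg-implies-rule on 4]
Accessibility: w0Rw1
Branch closes: p1 and not p1 both at w1.
Every branch closes; the branch above is one of them.

No, unsatisfiable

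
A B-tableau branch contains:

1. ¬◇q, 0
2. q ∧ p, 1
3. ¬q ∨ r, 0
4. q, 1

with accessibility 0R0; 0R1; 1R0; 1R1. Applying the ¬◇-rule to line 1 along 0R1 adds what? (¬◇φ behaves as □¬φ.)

¬◇φ behaves as □¬φ: propagate the negated body to each accessible world.

¬q, 1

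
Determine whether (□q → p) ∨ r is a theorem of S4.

Invalid (countermodel exists)

Tableau for the negation ¬((□q → p) ∨ r):
1. ¬((□q → p) ∨ r), w0
2. ¬(□q → p), w0
3. ¬r, w0
4. □q, w0
5. ¬p, w0
6. q, w0
Accessibility: w0Rw0
The negation has an open branch (countermodel exists).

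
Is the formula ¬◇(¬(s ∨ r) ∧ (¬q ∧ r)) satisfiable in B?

Satisfiable (open branch found)

1. ¬◇(¬(s ∨ r) ∧ (¬q ∧ r)), 0
2. ¬(¬(s ∨ r) ∧ (¬q ∧ r)), 0   [¬◇-rule on 1 via 0R0]
3. ¬(¬q ∧ r), 0   [¬∧-rule on 2 (branches; this branch)]
4. ¬r, 0   [¬∧-rule on 3 (branches; this branch)]
Accessibility: 0R0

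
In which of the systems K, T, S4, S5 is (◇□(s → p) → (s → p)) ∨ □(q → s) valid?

S5

S5-tableau for the negation ¬((◇□(s → p) → (s → p)) ∨ □(q → s)):
1. ¬((◇□(s → p) → (s → p)) ∨ □(q → s)), u
2. ¬(◇□(s → p) → (s → p)), u
3. ¬□(q → s), u
4. ◇□(s → p), u
5. ¬(s → p), u
6. s, u
7. ¬p, u
8. ¬(q → s), v
9. q, v
10. ¬s, v
11. □(s → p), w
12. s → p, u
13. s → p, v
14. s → p, w
15. p, u
Accessibility: uRu, uRv, uRw, vRu, vRv, vRw, wRu, wRv, wRw
Branch closes: p and ¬p both at u.
Every branch closes (one shown): valid in S5.
S4-tableau for the negation ¬((◇□(s → p) → (s → p)) ∨ □(q → s)):
1. ¬((◇□(s → p) → (s → p)) ∨ □(q → s)), u
2. ¬(◇□(s → p) → (s → p)), u
3. ¬□(q → s), u
4. ◇□(s → p), u
5. ¬(s → p), u
6. s, u
7. ¬p, u
8. ¬(q → s), v
9. q, v
10. ¬s, v
11. □(s → p), w
12. s → p, w
13. p, w
Accessibility: uRu, uRv, uRw, vRv, wRw
Complete open branch: countermodel on an S4-frame, so not valid in S4, nor in K, T (the same frame is also a K-frame and a T-frame).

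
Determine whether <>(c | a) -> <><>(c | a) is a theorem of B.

Yes, valid

Tableau for the negation ~(<>(c | a) -> <><>(c | a)):
1. ~(<>(c | a) -> <><>(c | a)), u
2. <>(c | a), u
3. ~<><>(c | a), u
4. ~<>(c | a), u
5. ~(c | a), u
6. ~c, u
7. ~a, u
8. c | a, v
9. ~<>(c | a), v
10. ~(c | a), v
11. ~c, v
12. ~a, v
13. a, v
Accessibility: uRu, uRv, vRu, vRv
Branch closes: a and ~a both at v.
All branches of the negation close; one closing branch shown above.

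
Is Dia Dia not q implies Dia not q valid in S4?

Valid

Tableau for the negation not (Dia Dia not q implies Dia not q):
1. not (Dia Dia not q implies Dia not q), 0
2. Dia Dia not q, 0
3. not Dia not q, 0
4. q, 0
5. Dia not q, 1
6. q, 1
7. not q, 2
8. q, 2
Accessibility: 0R0, 0R1, 0R2, 1R1, 1R2, 2R2
Branch closes: q and not q both at 2.
All branches of the negation close; one closing branch shown above.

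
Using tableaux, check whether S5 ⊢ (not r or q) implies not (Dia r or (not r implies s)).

Tableau for the negation not ((not r or q) implies not (Dia r or (not r implies s))):
1. not ((not r or q) implies not (Dia r or (not r implies s))), u
2. not r or q, u
3. Dia r or (not r implies s), u
4. q, u
5. not r implies s, u
6. s, u
Accessibility: uRu
The negation has an open branch (countermodel exists).

Invalid (countermodel exists)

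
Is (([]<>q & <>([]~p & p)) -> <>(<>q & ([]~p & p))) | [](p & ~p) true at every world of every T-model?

Yes, valid

Tableau for the negation ~((([]<>q & <>([]~p & p)) -> <>(<>q & ([]~p & p))) | [](p & ~p)):
1. ~((([]<>q & <>([]~p & p)) -> <>(<>q & ([]~p & p))) | [](p & ~p)), 0
2. ~(([]<>q & <>([]~p & p)) -> <>(<>q & ([]~p & p))), 0
3. ~[](p & ~p), 0
4. []<>q & <>([]~p & p), 0
5. ~<>(<>q & ([]~p & p)), 0
6. []<>q, 0
7. <>([]~p & p), 0
8. ~(<>q & ([]~p & p)), 0
9. <>q, 0
10. ~<>q, 0
11. ~q, 0
12. ~(p & ~p), 1
13. ~(<>q & ([]~p & p)), 1
14. <>q, 1
15. ~q, 1
16. p, 1
17. ~([]~p & p), 1
18. ~[]~p, 1
19. []~p & p, 2
20. []~p, 2
21. p, 2
22. ~(<>q & ([]~p & p)), 2
23. <>q, 2
24. ~q, 2
25. ~p, 2
Accessibility: 0R0, 0R1, 0R2, 1R1, 2R2
Branch closes: p and ~p both at 2.
Every branch of the negation's tableau closes; the branch above is one of them.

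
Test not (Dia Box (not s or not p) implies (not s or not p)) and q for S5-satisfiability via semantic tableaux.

1. not (Dia Box (not s or not p) implies (not s or not p)) and q, w0
2. not (Dia Box (not s or not p) implies (not s or not p)), w0
3. q, w0
4. Dia Box (not s or not p), w0
5. not (not s or not p), w0
6. s, w0
7. p, w0
8. Box (not s or not p), w1
9. not s or not p, w0
10. not s or not p, w1
11. not p, w0
Accessibility: w0Rw0, w0Rw1, w1Rw0, w1Rw1
Branch closes: p and not p both at w0.
(One branch shown.) All branches close.

No, unsatisfiable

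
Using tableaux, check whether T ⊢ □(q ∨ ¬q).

Valid

Tableau for the negation ¬□(q ∨ ¬q):
1. ¬□(q ∨ ¬q), u
2. ¬(q ∨ ¬q), v
3. ¬q, v
4. q, v
Accessibility: uRu, uRv, vRv
Branch closes: q and ¬q both at v.
Every branch of the negation's tableau closes; the branch above is one of them.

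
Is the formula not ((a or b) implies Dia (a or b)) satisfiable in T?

Unsatisfiable (every branch closes)

1. not ((a or b) implies Dia (a or b)), w0
2. a or b, w0
3. not Dia (a or b), w0
4. not (a or b), w0
5. not a, w0
6. not b, w0
7. b, w0
Accessibility: w0Rw0
Branch closes: b and not b both at w0.
Every branch closes; the branch above is one of them.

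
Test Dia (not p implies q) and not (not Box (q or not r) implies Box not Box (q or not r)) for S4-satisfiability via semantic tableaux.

1. Dia (not p implies q) and not (not Box (q or not r) implies Box not Box (q or not r)), w0
2. Dia (not p implies q), w0   [and-rule on 1]
3. not (not Box (q or not r) implies Box not Box (q or not r)), w0   [and-rule on 1]
4. not Box (q or not r), w0   [neg-implies-rule on 3]
5. not Box not Box (q or not r), w0   [neg-implies-rule on 3]
6. not p implies q, w1   [Dia-rule on 2: fresh world w1, w0Rw1]
7. q, w1   [implies-rule on 6 (branches; this branch)]
8. not (q or not r), w2   [neg-Box-rule on 4: fresh world w2, w0Rw2]
9. not q, w2   [neg-or-rule on 8]
10. r, w2   [neg-or-rule on 8]
11. Box (q or not r), w3   [neg-Box-rule on 5: fresh world w3, w0Rw3]
12. q or not r, w3   [Box-rule on 11 via w3Rw3]
13. not r, w3   [or-rule on 12 (branches; this branch)]
Accessibility: w0Rw0, w0Rw1, w0Rw2, w0Rw3, w1Rw1, w2Rw2, w3Rw3

Satisfiable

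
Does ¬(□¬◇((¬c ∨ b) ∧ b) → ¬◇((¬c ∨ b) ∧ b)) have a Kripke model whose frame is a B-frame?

No, unsatisfiable

1. ¬(□¬◇((¬c ∨ b) ∧ b) → ¬◇((¬c ∨ b) ∧ b)), w0
2. □¬◇((¬c ∨ b) ∧ b), w0
3. ◇((¬c ∨ b) ∧ b), w0
4. ¬◇((¬c ∨ b) ∧ b), w0
5. ¬((¬c ∨ b) ∧ b), w0
6. ¬(¬c ∨ b), w0
7. c, w0
8. ¬b, w0
9. (¬c ∨ b) ∧ b, w1
10. ¬c ∨ b, w1
11. b, w1
12. ¬◇((¬c ∨ b) ∧ b), w1
13. ¬((¬c ∨ b) ∧ b), w1
14. ¬(¬c ∨ b), w1
15. c, w1
16. ¬b, w1
Accessibility: w0Rw0, w0Rw1, w1Rw0, w1Rw1
Branch closes: b and ¬b both at w1.
Every branch closes; the branch above is one of them.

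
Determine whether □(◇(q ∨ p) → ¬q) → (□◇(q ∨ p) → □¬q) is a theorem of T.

Valid in T

Tableau for the negation ¬(□(◇(q ∨ p) → ¬q) → (□◇(q ∨ p) → □¬q)):
1. ¬(□(◇(q ∨ p) → ¬q) → (□◇(q ∨ p) → □¬q)), 0
2. □(◇(q ∨ p) → ¬q), 0   [¬→-rule on 1]
3. ¬(□◇(q ∨ p) → □¬q), 0   [¬→-rule on 1]
4. □◇(q ∨ p), 0   [¬→-rule on 3]
5. ¬□¬q, 0   [¬→-rule on 3]
6. ◇(q ∨ p) → ¬q, 0   [□-rule on 2 via 0R0]
7. ◇(q ∨ p), 0   [□-rule on 4 via 0R0]
8. ¬◇(q ∨ p), 0   [→-rule on 6 (branches; this branch)]
9. ¬(q ∨ p), 0   [¬◇-rule on 8 via 0R0]
10. ¬q, 0   [¬∨-rule on 9]
11. ¬p, 0   [¬∨-rule on 9]
12. q, 1   [¬□-rule on 5: fresh world 1, 0R1]
13. ◇(q ∨ p) → ¬q, 1   [□-rule on 2 via 0R1]
14. ◇(q ∨ p), 1   [□-rule on 4 via 0R1]
15. ¬(q ∨ p), 1   [¬◇-rule on 8 via 0R1]
16. ¬q, 1   [¬∨-rule on 15]
17. ¬p, 1   [¬∨-rule on 15]
Accessibility: 0R0, 0R1, 1R1
Branch closes: q and ¬q both at 1.
Every branch of the negation's tableau closes; the branch above is one of them.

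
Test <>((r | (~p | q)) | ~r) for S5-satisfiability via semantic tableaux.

Satisfiable (open branch found)

1. <>((r | (~p | q)) | ~r), 0
2. (r | (~p | q)) | ~r, 1   [<>-rule on 1: fresh world 1, 0R1]
3. ~r, 1   [|-rule on 2 (branches; this branch)]
Accessibility: 0R0, 0R1, 1R0, 1R1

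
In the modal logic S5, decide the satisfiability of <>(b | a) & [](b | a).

Satisfiable (open branch found)

1. <>(b | a) & [](b | a), 0
2. <>(b | a), 0
3. [](b | a), 0
4. b | a, 0
5. a, 0
6. b | a, 1
7. a, 1
Accessibility: 0R0, 0R1, 1R0, 1R1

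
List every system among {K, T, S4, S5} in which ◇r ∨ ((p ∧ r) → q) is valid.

K-tableau for the negation ¬(◇r ∨ ((p ∧ r) → q)):
1. ¬(◇r ∨ ((p ∧ r) → q)), w0
2. ¬◇r, w0
3. ¬((p ∧ r) → q), w0
4. p ∧ r, w0
5. ¬q, w0
6. p, w0
7. r, w0
Complete open branch: countermodel on a K-frame, so not valid in K.
T-tableau for the negation ¬(◇r ∨ ((p ∧ r) → q)):
1. ¬(◇r ∨ ((p ∧ r) → q)), w0
2. ¬◇r, w0
3. ¬((p ∧ r) → q), w0
4. p ∧ r, w0
5. ¬q, w0
6. p, w0
7. r, w0
8. ¬r, w0
Accessibility: w0Rw0
Branch closes: r and ¬r both at w0.
Every branch closes (one shown): valid in T, hence also in S4, S5 (every theorem of T is a theorem of S4 and S5).

T, S4, S5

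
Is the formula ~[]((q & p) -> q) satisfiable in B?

Unsatisfiable (every branch closes)

1. ~[]((q & p) -> q), 0
2. ~((q & p) -> q), 1
3. q & p, 1
4. ~q, 1
5. q, 1
6. p, 1
Accessibility: 0R0, 0R1, 1R0, 1R1
Branch closes: q and ~q both at 1.
Every branch closes; the branch above is one of them.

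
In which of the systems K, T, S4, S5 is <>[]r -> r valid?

S5

S4-tableau for the negation ~(<>[]r -> r):
1. ~(<>[]r -> r), u
2. <>[]r, u
3. ~r, u
4. []r, v
5. r, v
Accessibility: uRu, uRv, vRv
Complete open branch: countermodel on an S4-frame, so not valid in S4, nor in K, T (the same frame is also a K-frame and a T-frame).
S5-tableau for the negation ~(<>[]r -> r):
1. ~(<>[]r -> r), u
2. <>[]r, u
3. ~r, u
4. []r, v
5. r, u
Accessibility: uRu, uRv, vRu, vRv
Branch closes: r and ~r both at u.
Every branch closes (one shown): valid in S5.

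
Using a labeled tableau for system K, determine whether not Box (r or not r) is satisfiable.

Unsatisfiable (every branch closes)

1. not Box (r or not r), 0
2. not (r or not r), 1
3. not r, 1
4. r, 1
Accessibility: 0R1
Branch closes: r and not r both at 1.
Every branch closes; the branch above is one of them.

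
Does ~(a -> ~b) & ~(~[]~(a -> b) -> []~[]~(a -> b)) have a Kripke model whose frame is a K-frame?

1. ~(a -> ~b) & ~(~[]~(a -> b) -> []~[]~(a -> b)), 0
2. ~(a -> ~b), 0   [&-rule on 1]
3. ~(~[]~(a -> b) -> []~[]~(a -> b)), 0   [&-rule on 1]
4. a, 0   [~->-rule on 2]
5. b, 0   [~->-rule on 2]
6. ~[]~(a -> b), 0   [~->-rule on 3]
7. ~[]~[]~(a -> b), 0   [~->-rule on 3]
8. a -> b, 1   [~[]-rule on 6: fresh world 1, 0R1]
9. b, 1   [->-rule on 8 (branches; this branch)]
10. []~(a -> b), 2   [~[]-rule on 7: fresh world 2, 0R2]
Accessibility: 0R1, 0R2

Satisfiable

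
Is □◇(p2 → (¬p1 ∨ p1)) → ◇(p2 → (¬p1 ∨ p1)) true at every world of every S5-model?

Valid in S5

Tableau for the negation ¬(□◇(p2 → (¬p1 ∨ p1)) → ◇(p2 → (¬p1 ∨ p1))):
1. ¬(□◇(p2 → (¬p1 ∨ p1)) → ◇(p2 → (¬p1 ∨ p1))), w0
2. □◇(p2 → (¬p1 ∨ p1)), w0   [¬→-rule on 1]
3. ¬◇(p2 → (¬p1 ∨ p1)), w0   [¬→-rule on 1]
4. ◇(p2 → (¬p1 ∨ p1)), w0   [□-rule on 2 via w0Rw0]
5. ¬(p2 → (¬p1 ∨ p1)), w0   [¬◇-rule on 3 via w0Rw0]
6. p2, w0   [¬→-rule on 5]
7. ¬(¬p1 ∨ p1), w0   [¬→-rule on 5]
8. p1, w0   [¬∨-rule on 7]
9. ¬p1, w0   [¬∨-rule on 7]
Accessibility: w0Rw0
Branch closes: p1 and ¬p1 both at w0.
All branches of the negation close; one closing branch shown above.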